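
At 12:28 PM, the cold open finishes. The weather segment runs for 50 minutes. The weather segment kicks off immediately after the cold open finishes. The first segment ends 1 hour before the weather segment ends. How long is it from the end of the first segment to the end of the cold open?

The weather segment starts at 12:28 PM.
The weather segment ends at 12:28 PM + 50 min = 1:18 PM.
The first segment ends at 1:18 PM − 60 min = 12:18 PM.
From 12:18 PM to 12:28 PM is 10 minutes.

10 minutes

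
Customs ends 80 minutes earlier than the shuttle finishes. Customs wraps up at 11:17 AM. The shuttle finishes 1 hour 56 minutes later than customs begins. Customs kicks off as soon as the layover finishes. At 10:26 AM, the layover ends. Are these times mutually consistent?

Customs starts at 10:26 AM.
The shuttle ends at 10:26 AM + 116 min = 12:22 PM.
Customs ends at 12:22 PM − 80 min = 11:02 AM.
But customs is also said to end at 11:17 AM — a 15-minute conflict.

No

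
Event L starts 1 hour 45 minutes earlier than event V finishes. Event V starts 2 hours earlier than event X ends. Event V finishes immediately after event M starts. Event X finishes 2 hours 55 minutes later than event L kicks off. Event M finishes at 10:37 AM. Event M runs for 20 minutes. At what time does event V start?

9:27 AM

Event M starts at 10:37 AM − 20 min = 10:17 AM.
So event V ends at 10:17 AM.
Event L starts at 10:17 AM − 105 min = 8:32 AM.
Event X ends at 8:32 AM + 175 min = 11:27 AM.
Event V starts at 11:27 AM − 120 min = 9:27 AM.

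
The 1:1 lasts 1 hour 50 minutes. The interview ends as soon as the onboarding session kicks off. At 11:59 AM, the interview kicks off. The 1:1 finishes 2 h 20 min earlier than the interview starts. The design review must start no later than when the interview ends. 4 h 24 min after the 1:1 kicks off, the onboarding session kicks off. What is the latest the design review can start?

12:13 PM

The 1:1 ends at 11:59 AM − 140 min = 9:39 AM.
The 1:1 starts at 9:39 AM − 110 min = 7:49 AM.
The onboarding session starts at 7:49 AM + 264 min = 12:13 PM.
So the interview ends at 12:13 PM.
The design review is bounded by the interview, so the latest it can start is 12:13 PM.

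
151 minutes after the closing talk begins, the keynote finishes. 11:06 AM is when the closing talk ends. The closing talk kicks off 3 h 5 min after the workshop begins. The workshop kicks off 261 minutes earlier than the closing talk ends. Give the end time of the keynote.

12:21 PM

The workshop starts at 11:06 AM − 261 min = 6:45 AM.
The closing talk starts at 6:45 AM + 185 min = 9:50 AM.
The keynote ends at 9:50 AM + 151 min = 12:21 PM.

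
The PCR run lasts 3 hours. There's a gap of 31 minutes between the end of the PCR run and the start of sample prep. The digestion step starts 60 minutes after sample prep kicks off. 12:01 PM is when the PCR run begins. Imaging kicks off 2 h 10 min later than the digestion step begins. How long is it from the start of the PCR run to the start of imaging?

The PCR run ends at 12:01 PM + 180 min = 3:01 PM.
Sample prep starts at 3:01 PM + 31 min = 3:32 PM.
The digestion step starts at 3:32 PM + 60 min = 4:32 PM.
Imaging starts at 4:32 PM + 130 min = 6:42 PM.
From 12:01 PM to 6:42 PM is 6 hours 41 minutes.

6 hours 41 minutes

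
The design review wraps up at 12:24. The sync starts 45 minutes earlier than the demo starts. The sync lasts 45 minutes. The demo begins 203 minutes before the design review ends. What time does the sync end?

The demo starts at 12:24 − 203 min = 09:01.
The sync starts at 09:01 − 45 min = 08:16.
The sync ends at 08:16 + 45 min = 09:01.

09:01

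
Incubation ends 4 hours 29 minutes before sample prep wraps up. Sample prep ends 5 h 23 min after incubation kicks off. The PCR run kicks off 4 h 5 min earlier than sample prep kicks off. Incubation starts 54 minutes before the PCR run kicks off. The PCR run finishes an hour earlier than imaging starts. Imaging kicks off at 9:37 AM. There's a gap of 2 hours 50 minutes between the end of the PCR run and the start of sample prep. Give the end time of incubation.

7:22 AM

The PCR run ends at 9:37 AM − 60 min = 8:37 AM.
Sample prep starts at 8:37 AM + 170 min = 11:27 AM.
The PCR run starts at 11:27 AM − 245 min = 7:22 AM.
Incubation starts at 7:22 AM − 54 min = 6:28 AM.
Sample prep ends at 6:28 AM + 323 min = 11:51 AM.
Incubation ends at 11:51 AM − 269 min = 7:22 AM.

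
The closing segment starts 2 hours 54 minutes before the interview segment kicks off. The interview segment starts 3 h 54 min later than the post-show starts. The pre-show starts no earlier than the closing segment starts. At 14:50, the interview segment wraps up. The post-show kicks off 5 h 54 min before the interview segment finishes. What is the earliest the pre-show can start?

09:56

The post-show starts at 14:50 − 354 min = 08:56.
The interview segment starts at 08:56 + 234 min = 12:50.
The closing segment starts at 12:50 − 174 min = 09:56.
The pre-show is bounded by the closing segment, so the earliest it can start is 09:56.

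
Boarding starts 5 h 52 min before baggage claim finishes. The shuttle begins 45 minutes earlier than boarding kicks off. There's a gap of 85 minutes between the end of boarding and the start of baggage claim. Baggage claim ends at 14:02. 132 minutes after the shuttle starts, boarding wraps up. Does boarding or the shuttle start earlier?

the shuttle

Boarding starts at 14:02 − 352 min = 08:10.
The shuttle starts at 08:10 − 45 min = 07:25.
Boarding starts at 08:10 and the shuttle starts at 07:25, so the shuttle is first.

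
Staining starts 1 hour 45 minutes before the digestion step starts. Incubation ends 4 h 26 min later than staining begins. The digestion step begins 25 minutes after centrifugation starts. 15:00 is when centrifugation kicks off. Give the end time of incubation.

18:06

The digestion step starts at 15:00 + 25 min = 15:25.
Staining starts at 15:25 − 105 min = 13:40.
Incubation ends at 13:40 + 266 min = 18:06.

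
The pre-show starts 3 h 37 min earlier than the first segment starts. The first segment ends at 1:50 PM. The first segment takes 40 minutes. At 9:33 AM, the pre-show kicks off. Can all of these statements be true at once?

The first segment starts at 1:50 PM − 40 min = 1:10 PM.
The pre-show starts at 1:10 PM − 217 min = 9:33 AM.
That matches the stated 9:33 AM, so the schedule is consistent.

Yes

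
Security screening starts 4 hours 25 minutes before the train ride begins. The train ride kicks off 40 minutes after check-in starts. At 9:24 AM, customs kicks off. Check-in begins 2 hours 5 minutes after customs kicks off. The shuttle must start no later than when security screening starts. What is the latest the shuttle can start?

Check-in starts at 9:24 AM + 125 min = 11:29 AM.
The train ride starts at 11:29 AM + 40 min = 12:09 PM.
Security screening starts at 12:09 PM − 265 min = 7:44 AM.
The shuttle is bounded by security screening, so the latest it can start is 7:44 AM.

7:44 AM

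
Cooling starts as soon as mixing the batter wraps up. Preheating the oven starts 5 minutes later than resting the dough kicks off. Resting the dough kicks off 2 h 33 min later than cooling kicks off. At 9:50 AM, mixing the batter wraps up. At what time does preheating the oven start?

12:28 PM

Cooling starts at 9:50 AM.
Resting the dough starts at 9:50 AM + 153 min = 12:23 PM.
Preheating the oven starts at 12:23 PM + 5 min = 12:28 PM.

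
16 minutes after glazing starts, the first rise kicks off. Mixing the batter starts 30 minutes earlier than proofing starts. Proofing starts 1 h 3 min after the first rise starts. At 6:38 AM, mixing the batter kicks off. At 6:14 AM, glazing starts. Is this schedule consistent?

No

The first rise starts at 6:14 AM + 16 min = 6:30 AM.
Proofing starts at 6:30 AM + 63 min = 7:33 AM.
Mixing the batter starts at 7:33 AM − 30 min = 7:03 AM.
But mixing the batter is also said to start at 6:38 AM — a 25-minute conflict.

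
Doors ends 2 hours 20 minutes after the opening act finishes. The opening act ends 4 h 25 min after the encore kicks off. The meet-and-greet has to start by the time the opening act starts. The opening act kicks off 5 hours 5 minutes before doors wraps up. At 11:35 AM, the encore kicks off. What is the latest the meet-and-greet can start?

1:15 PM

The opening act ends at 11:35 AM + 265 min = 4:00 PM.
Doors ends at 4:00 PM + 140 min = 6:20 PM.
The opening act starts at 6:20 PM − 305 min = 1:15 PM.
The meet-and-greet is bounded by the opening act, so the latest it can start is 1:15 PM.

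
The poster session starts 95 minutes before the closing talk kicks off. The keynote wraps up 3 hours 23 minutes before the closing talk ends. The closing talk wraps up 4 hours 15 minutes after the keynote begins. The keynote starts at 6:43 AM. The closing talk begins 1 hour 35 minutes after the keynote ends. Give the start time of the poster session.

7:35 AM

The closing talk ends at 6:43 AM + 255 min = 10:58 AM.
The keynote ends at 10:58 AM − 203 min = 7:35 AM.
The closing talk starts at 7:35 AM + 95 min = 9:10 AM.
The poster session starts at 9:10 AM − 95 min = 7:35 AM.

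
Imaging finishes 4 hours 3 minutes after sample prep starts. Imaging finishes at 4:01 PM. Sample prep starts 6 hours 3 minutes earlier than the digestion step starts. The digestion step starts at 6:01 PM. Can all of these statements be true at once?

Yes

Sample prep starts at 6:01 PM − 363 min = 11:58 AM.
Imaging ends at 11:58 AM + 243 min = 4:01 PM.
That matches the stated 4:01 PM, so the schedule is consistent.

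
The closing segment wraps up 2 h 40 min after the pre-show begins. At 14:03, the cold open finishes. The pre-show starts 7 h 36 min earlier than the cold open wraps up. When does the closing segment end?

09:07

The pre-show starts at 14:03 − 456 min = 06:27.
The closing segment ends at 06:27 + 160 min = 09:07.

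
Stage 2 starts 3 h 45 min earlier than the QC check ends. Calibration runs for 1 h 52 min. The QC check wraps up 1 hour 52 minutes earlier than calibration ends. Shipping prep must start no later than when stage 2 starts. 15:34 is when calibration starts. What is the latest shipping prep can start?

Calibration ends at 15:34 + 112 min = 17:26.
The QC check ends at 17:26 − 112 min = 15:34.
Stage 2 starts at 15:34 − 225 min = 11:49.
Shipping prep is bounded by stage 2, so the latest it can start is 11:49.

11:49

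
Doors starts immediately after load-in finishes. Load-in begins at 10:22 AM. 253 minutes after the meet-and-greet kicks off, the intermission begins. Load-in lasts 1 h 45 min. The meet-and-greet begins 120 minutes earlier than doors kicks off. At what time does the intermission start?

2:20 PM

Load-in ends at 10:22 AM + 105 min = 12:07 PM.
So doors starts at 12:07 PM.
The meet-and-greet starts at 12:07 PM − 120 min = 10:07 AM.
The intermission starts at 10:07 AM + 253 min = 2:20 PM.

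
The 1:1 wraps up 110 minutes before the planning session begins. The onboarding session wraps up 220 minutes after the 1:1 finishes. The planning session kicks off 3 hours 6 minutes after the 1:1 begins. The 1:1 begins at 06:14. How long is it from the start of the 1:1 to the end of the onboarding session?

The planning session starts at 06:14 + 186 min = 09:20.
The 1:1 ends at 09:20 − 110 min = 07:30.
The onboarding session ends at 07:30 + 220 min = 11:10.
From 06:14 to 11:10 is 4 hours 56 minutes.

4 hours 56 minutes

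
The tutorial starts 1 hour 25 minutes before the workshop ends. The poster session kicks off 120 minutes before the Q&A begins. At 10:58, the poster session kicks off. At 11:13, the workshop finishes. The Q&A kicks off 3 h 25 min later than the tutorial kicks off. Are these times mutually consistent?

The tutorial starts at 11:13 − 85 min = 09:48.
The Q&A starts at 09:48 + 205 min = 13:13.
The poster session starts at 13:13 − 120 min = 11:13.
But the poster session is also said to start at 10:58 — a 15-minute conflict.

No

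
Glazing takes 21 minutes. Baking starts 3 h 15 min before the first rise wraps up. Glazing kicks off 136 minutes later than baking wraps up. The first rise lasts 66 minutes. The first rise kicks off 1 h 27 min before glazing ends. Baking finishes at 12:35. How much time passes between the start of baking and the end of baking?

Glazing starts at 12:35 + 136 min = 14:51.
Glazing ends at 14:51 + 21 min = 15:12.
The first rise starts at 15:12 − 87 min = 13:45.
The first rise ends at 13:45 + 66 min = 14:51.
Baking starts at 14:51 − 195 min = 11:36.
From 11:36 to 12:35 is 59 minutes.

59 minutes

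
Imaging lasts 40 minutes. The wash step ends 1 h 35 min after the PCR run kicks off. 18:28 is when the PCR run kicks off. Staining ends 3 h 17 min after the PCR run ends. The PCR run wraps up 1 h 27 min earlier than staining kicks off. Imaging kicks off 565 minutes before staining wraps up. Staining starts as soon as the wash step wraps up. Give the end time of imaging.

13:08

The wash step ends at 18:28 + 95 min = 20:03.
So staining starts at 20:03.
The PCR run ends at 20:03 − 87 min = 18:36.
Staining ends at 18:36 + 197 min = 21:53.
Imaging starts at 21:53 − 565 min = 12:28.
Imaging ends at 12:28 + 40 min = 13:08.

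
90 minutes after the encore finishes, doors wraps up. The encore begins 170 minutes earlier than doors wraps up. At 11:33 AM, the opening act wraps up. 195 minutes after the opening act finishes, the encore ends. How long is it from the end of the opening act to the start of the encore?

The encore ends at 11:33 AM + 195 min = 2:48 PM.
Doors ends at 2:48 PM + 90 min = 4:18 PM.
The encore starts at 4:18 PM − 170 min = 1:28 PM.
From 11:33 AM to 1:28 PM is 1 h 55 min.

1 h 55 min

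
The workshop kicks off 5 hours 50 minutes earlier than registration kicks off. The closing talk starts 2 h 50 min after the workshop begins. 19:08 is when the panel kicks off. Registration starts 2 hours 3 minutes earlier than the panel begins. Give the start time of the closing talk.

Registration starts at 19:08 − 123 min = 17:05.
The workshop starts at 17:05 − 350 min = 11:15.
The closing talk starts at 11:15 + 170 min = 14:05.

14:05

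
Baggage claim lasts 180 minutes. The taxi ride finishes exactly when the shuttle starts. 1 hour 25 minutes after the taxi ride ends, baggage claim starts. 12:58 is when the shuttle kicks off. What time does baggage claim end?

17:23

The taxi ride ends at 12:58.
Baggage claim starts at 12:58 + 85 min = 14:23.
Baggage claim ends at 14:23 + 180 min = 17:23.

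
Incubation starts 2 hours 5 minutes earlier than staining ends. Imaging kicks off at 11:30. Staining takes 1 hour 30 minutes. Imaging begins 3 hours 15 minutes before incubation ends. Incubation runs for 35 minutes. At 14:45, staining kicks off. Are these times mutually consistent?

Staining ends at 14:45 + 90 min = 16:15.
Incubation starts at 16:15 − 125 min = 14:10.
Incubation ends at 14:10 + 35 min = 14:45.
Imaging starts at 14:45 − 195 min = 11:30.
That matches the stated 11:30, so the schedule is consistent.

Yes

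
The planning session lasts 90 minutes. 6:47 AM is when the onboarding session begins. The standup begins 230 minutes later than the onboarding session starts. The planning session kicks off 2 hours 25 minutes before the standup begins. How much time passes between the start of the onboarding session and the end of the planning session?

2 hours 55 minutes

The standup starts at 6:47 AM + 230 min = 10:37 AM.
The planning session starts at 10:37 AM − 145 min = 8:12 AM.
The planning session ends at 8:12 AM + 90 min = 9:42 AM.
From 6:47 AM to 9:42 AM is 2 hours 55 minutes.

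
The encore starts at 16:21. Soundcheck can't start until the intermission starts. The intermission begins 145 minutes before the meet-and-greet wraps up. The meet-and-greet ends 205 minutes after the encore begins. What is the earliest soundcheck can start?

The meet-and-greet ends at 16:21 + 205 min = 19:46.
The intermission starts at 19:46 − 145 min = 17:21.
Soundcheck is bounded by the intermission, so the earliest it can start is 17:21.

17:21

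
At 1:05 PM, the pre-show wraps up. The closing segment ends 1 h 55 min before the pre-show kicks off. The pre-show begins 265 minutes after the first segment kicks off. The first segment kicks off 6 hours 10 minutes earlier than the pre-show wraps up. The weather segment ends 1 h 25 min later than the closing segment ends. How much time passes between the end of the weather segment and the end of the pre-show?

2 hours 15 minutes

The first segment starts at 1:05 PM − 370 min = 6:55 AM.
The pre-show starts at 6:55 AM + 265 min = 11:20 AM.
The closing segment ends at 11:20 AM − 115 min = 9:25 AM.
The weather segment ends at 9:25 AM + 85 min = 10:50 AM.
From 10:50 AM to 1:05 PM is 2 hours 15 minutes.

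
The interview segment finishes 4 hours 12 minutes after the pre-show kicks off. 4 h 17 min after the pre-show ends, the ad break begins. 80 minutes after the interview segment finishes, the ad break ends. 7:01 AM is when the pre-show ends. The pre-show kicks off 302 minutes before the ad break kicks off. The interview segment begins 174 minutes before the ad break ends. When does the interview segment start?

The ad break starts at 7:01 AM + 257 min = 11:18 AM.
The pre-show starts at 11:18 AM − 302 min = 6:16 AM.
The interview segment ends at 6:16 AM + 252 min = 10:28 AM.
The ad break ends at 10:28 AM + 80 min = 11:48 AM.
The interview segment starts at 11:48 AM − 174 min = 8:54 AM.

8:54 AM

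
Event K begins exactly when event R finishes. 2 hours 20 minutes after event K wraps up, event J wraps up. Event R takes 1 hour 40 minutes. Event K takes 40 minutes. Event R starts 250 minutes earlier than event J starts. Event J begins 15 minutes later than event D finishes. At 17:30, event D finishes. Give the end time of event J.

18:15

Event J starts at 17:30 + 15 min = 17:45.
Event R starts at 17:45 − 250 min = 13:35.
Event R ends at 13:35 + 100 min = 15:15.
So event K starts at 15:15.
Event K ends at 15:15 + 40 min = 15:55.
Event J ends at 15:55 + 140 min = 18:15.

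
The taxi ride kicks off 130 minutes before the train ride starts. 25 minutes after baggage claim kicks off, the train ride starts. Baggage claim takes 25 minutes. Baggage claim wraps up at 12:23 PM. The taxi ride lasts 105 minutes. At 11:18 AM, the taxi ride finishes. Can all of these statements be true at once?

Baggage claim starts at 12:23 PM − 25 min = 11:58 AM.
The train ride starts at 11:58 AM + 25 min = 12:23 PM.
The taxi ride starts at 12:23 PM − 130 min = 10:13 AM.
The taxi ride ends at 10:13 AM + 105 min = 11:58 AM.
But the taxi ride is also said to end at 11:18 AM — a 40-minute conflict.

No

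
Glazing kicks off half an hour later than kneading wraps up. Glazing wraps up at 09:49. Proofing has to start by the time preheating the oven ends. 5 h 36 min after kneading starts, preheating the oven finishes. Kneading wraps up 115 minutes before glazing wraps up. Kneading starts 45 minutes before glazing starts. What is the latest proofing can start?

Kneading ends at 09:49 − 115 min = 07:54.
Glazing starts at 07:54 + 30 min = 08:24.
Kneading starts at 08:24 − 45 min = 07:39.
Preheating the oven ends at 07:39 + 336 min = 13:15.
Proofing is bounded by preheating the oven, so the latest it can start is 13:15.

13:15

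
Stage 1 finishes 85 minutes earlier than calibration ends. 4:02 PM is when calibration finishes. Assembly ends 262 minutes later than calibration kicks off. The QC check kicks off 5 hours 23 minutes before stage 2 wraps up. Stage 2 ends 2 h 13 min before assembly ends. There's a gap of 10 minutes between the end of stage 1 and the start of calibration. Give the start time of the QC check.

11:33 AM

Stage 1 ends at 4:02 PM − 85 min = 2:37 PM.
Calibration starts at 2:37 PM + 10 min = 2:47 PM.
Assembly ends at 2:47 PM + 262 min = 7:09 PM.
Stage 2 ends at 7:09 PM − 133 min = 4:56 PM.
The QC check starts at 4:56 PM − 323 min = 11:33 AM.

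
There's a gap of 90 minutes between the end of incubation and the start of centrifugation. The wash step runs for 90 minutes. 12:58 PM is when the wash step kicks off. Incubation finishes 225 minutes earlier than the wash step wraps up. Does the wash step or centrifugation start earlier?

The wash step ends at 12:58 PM + 90 min = 2:28 PM.
Incubation ends at 2:28 PM − 225 min = 10:43 AM.
Centrifugation starts at 10:43 AM + 90 min = 12:13 PM.
The wash step starts at 12:58 PM and centrifugation starts at 12:13 PM, so centrifugation is first.

centrifugation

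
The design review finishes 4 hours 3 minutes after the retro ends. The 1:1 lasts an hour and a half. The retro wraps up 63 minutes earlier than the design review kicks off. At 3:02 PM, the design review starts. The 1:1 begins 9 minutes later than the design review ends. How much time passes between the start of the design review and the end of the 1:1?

4 h 39 min

The retro ends at 3:02 PM − 63 min = 1:59 PM.
The design review ends at 1:59 PM + 243 min = 6:02 PM.
The 1:1 starts at 6:02 PM + 9 min = 6:11 PM.
The 1:1 ends at 6:11 PM + 90 min = 7:41 PM.
From 3:02 PM to 7:41 PM is 4 h 39 min.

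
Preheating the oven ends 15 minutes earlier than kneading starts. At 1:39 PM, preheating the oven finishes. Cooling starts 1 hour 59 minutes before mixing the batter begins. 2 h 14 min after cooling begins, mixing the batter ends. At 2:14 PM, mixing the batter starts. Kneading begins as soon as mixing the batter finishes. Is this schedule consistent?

Cooling starts at 2:14 PM − 119 min = 12:15 PM.
Mixing the batter ends at 12:15 PM + 134 min = 2:29 PM.
So kneading starts at 2:29 PM.
Preheating the oven ends at 2:29 PM − 15 min = 2:14 PM.
But preheating the oven is also said to end at 1:39 PM — a 35-minute conflict.

No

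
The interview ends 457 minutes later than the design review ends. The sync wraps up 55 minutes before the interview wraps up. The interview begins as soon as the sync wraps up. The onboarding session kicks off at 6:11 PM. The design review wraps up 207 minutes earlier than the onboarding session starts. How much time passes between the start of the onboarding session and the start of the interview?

The design review ends at 6:11 PM − 207 min = 2:44 PM.
The interview ends at 2:44 PM + 457 min = 10:21 PM.
The sync ends at 10:21 PM − 55 min = 9:26 PM.
So the interview starts at 9:26 PM.
From 6:11 PM to 9:26 PM is 3 h 15 min.

3 h 15 min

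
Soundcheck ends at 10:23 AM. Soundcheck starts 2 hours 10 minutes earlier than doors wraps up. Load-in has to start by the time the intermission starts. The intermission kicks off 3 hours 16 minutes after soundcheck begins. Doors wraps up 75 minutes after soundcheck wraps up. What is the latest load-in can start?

Doors ends at 10:23 AM + 75 min = 11:38 AM.
Soundcheck starts at 11:38 AM − 130 min = 9:28 AM.
The intermission starts at 9:28 AM + 196 min = 12:44 PM.
Load-in is bounded by the intermission, so the latest it can start is 12:44 PM.

12:44 PM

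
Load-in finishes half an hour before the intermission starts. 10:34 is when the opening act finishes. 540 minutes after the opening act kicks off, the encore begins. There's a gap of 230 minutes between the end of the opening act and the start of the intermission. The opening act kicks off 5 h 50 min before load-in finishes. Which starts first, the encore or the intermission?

The intermission starts at 10:34 + 230 min = 14:24.
Load-in ends at 14:24 − 30 min = 13:54.
The opening act starts at 13:54 − 350 min = 08:04.
The encore starts at 08:04 + 540 min = 17:04.
The encore starts at 17:04 and the intermission starts at 14:24, so the intermission is first.

the intermission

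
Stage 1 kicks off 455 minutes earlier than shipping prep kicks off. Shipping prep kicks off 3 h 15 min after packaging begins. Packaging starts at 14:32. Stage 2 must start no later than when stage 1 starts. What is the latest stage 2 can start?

10:12

Shipping prep starts at 14:32 + 195 min = 17:47.
Stage 1 starts at 17:47 − 455 min = 10:12.
Stage 2 is bounded by stage 1, so the latest it can start is 10:12.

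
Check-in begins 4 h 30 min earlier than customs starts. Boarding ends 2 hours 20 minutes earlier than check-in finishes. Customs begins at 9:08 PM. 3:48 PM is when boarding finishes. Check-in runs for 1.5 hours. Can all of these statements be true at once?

Yes

Check-in starts at 9:08 PM − 270 min = 4:38 PM.
Check-in ends at 4:38 PM + 90 min = 6:08 PM.
Boarding ends at 6:08 PM − 140 min = 3:48 PM.
That matches the stated 3:48 PM, so the schedule is consistent.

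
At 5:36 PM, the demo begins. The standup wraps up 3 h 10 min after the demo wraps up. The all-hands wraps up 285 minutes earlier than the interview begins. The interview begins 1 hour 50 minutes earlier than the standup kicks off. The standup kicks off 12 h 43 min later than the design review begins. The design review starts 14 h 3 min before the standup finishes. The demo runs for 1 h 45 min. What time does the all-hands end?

2:36 PM

The demo ends at 5:36 PM + 105 min = 7:21 PM.
The standup ends at 7:21 PM + 190 min = 10:31 PM.
The design review starts at 10:31 PM − 843 min = 8:28 AM.
The standup starts at 8:28 AM + 763 min = 9:11 PM.
The interview starts at 9:11 PM − 110 min = 7:21 PM.
The all-hands ends at 7:21 PM − 285 min = 2:36 PM.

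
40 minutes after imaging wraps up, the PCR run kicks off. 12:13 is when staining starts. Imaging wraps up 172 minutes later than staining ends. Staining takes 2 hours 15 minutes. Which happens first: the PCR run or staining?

staining

Staining ends at 12:13 + 135 min = 14:28.
Imaging ends at 14:28 + 172 min = 17:20.
The PCR run starts at 17:20 + 40 min = 18:00.
The PCR run starts at 18:00 and staining starts at 12:13, so staining is first.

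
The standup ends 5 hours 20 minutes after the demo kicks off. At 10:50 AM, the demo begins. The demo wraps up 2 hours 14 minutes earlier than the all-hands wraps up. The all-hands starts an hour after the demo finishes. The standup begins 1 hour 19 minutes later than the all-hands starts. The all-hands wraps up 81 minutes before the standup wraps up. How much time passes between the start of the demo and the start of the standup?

The standup ends at 10:50 AM + 320 min = 4:10 PM.
The all-hands ends at 4:10 PM − 81 min = 2:49 PM.
The demo ends at 2:49 PM − 134 min = 12:35 PM.
The all-hands starts at 12:35 PM + 60 min = 1:35 PM.
The standup starts at 1:35 PM + 79 min = 2:54 PM.
From 10:50 AM to 2:54 PM is 4 h 4 min.

4 h 4 min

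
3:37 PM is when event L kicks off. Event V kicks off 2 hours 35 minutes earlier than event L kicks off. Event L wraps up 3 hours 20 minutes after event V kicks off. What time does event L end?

4:22 PM

Event V starts at 3:37 PM − 155 min = 1:02 PM.
Event L ends at 1:02 PM + 200 min = 4:22 PM.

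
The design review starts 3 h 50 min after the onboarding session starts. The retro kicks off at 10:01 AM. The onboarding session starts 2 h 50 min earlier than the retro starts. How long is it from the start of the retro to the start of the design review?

The onboarding session starts at 10:01 AM − 170 min = 7:11 AM.
The design review starts at 7:11 AM + 230 min = 11:01 AM.
From 10:01 AM to 11:01 AM is 60 minutes.

60 minutes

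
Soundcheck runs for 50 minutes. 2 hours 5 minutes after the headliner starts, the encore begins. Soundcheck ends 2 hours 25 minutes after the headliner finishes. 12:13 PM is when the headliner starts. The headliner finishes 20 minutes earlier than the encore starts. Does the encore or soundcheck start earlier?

the encore

The encore starts at 12:13 PM + 125 min = 2:18 PM.
The headliner ends at 2:18 PM − 20 min = 1:58 PM.
Soundcheck ends at 1:58 PM + 145 min = 4:23 PM.
Soundcheck starts at 4:23 PM − 50 min = 3:33 PM.
The encore starts at 2:18 PM and soundcheck starts at 3:33 PM, so the encore is first.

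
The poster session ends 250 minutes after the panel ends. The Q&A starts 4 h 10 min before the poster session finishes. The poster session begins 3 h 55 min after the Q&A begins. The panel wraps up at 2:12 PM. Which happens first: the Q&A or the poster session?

The poster session ends at 2:12 PM + 250 min = 6:22 PM.
The Q&A starts at 6:22 PM − 250 min = 2:12 PM.
The poster session starts at 2:12 PM + 235 min = 6:07 PM.
The Q&A starts at 2:12 PM and the poster session starts at 6:07 PM, so the Q&A is first.

the Q&A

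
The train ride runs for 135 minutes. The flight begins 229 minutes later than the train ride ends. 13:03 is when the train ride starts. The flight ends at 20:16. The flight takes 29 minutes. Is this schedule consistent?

The train ride ends at 13:03 + 135 min = 15:18.
The flight starts at 15:18 + 229 min = 19:07.
The flight ends at 19:07 + 29 min = 19:36.
But the flight is also said to end at 20:16 — a 40-minute conflict.

No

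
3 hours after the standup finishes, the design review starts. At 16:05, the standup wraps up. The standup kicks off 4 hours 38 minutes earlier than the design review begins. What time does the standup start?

14:27

The design review starts at 16:05 + 180 min = 19:05.
The standup starts at 19:05 − 278 min = 14:27.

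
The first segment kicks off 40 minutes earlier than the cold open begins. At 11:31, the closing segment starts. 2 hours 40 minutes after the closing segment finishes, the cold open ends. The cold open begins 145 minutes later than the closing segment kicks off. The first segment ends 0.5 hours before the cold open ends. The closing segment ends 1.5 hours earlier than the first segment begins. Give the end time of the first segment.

13:56

The cold open starts at 11:31 + 145 min = 13:56.
The first segment starts at 13:56 − 40 min = 13:16.
The closing segment ends at 13:16 − 90 min = 11:46.
The cold open ends at 11:46 + 160 min = 14:26.
The first segment ends at 14:26 − 30 min = 13:56.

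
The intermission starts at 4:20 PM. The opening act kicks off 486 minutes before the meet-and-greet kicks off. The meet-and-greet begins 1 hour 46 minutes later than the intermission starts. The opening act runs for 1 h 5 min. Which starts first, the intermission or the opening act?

the opening act

The meet-and-greet starts at 4:20 PM + 106 min = 6:06 PM.
The opening act starts at 6:06 PM − 486 min = 10:00 AM.
The intermission starts at 4:20 PM and the opening act starts at 10:00 AM, so the opening act is first.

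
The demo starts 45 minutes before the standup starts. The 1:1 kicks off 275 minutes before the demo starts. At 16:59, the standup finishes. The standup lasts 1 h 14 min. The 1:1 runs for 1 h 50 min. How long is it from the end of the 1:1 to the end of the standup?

4 h 44 min

The standup starts at 16:59 − 74 min = 15:45.
The demo starts at 15:45 − 45 min = 15:00.
The 1:1 starts at 15:00 − 275 min = 10:25.
The 1:1 ends at 10:25 + 110 min = 12:15.
From 12:15 to 16:59 is 4 h 44 min.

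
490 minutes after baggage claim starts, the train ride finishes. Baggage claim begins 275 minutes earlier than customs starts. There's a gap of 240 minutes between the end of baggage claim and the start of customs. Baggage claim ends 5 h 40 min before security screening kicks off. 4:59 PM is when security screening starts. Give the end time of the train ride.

Baggage claim ends at 4:59 PM − 340 min = 11:19 AM.
Customs starts at 11:19 AM + 240 min = 3:19 PM.
Baggage claim starts at 3:19 PM − 275 min = 10:44 AM.
The train ride ends at 10:44 AM + 490 min = 6:54 PM.

6:54 PM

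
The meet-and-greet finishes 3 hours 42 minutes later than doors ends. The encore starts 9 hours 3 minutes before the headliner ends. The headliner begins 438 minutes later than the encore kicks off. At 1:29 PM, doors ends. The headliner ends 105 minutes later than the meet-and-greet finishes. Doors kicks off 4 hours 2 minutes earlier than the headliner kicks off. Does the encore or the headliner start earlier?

The meet-and-greet ends at 1:29 PM + 222 min = 5:11 PM.
The headliner ends at 5:11 PM + 105 min = 6:56 PM.
The encore starts at 6:56 PM − 543 min = 9:53 AM.
The headliner starts at 9:53 AM + 438 min = 5:11 PM.
The encore starts at 9:53 AM and the headliner starts at 5:11 PM, so the encore is first.

the encore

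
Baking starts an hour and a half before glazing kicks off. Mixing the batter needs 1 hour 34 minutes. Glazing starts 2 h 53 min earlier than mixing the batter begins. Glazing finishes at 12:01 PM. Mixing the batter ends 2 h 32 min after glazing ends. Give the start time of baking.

8:36 AM

Mixing the batter ends at 12:01 PM + 152 min = 2:33 PM.
Mixing the batter starts at 2:33 PM − 94 min = 12:59 PM.
Glazing starts at 12:59 PM − 173 min = 10:06 AM.
Baking starts at 10:06 AM − 90 min = 8:36 AM.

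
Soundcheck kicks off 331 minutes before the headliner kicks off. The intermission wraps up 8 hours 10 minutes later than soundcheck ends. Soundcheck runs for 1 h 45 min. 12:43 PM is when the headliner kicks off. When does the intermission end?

5:07 PM

Soundcheck starts at 12:43 PM − 331 min = 7:12 AM.
Soundcheck ends at 7:12 AM + 105 min = 8:57 AM.
The intermission ends at 8:57 AM + 490 min = 5:07 PM.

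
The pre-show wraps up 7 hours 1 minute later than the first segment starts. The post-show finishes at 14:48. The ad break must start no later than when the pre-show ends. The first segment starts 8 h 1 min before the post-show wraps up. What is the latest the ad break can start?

The first segment starts at 14:48 − 481 min = 06:47.
The pre-show ends at 06:47 + 421 min = 13:48.
The ad break is bounded by the pre-show, so the latest it can start is 13:48.

13:48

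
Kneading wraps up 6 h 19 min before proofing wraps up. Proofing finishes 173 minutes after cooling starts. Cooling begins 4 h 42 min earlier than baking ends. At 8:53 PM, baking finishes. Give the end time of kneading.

Cooling starts at 8:53 PM − 282 min = 4:11 PM.
Proofing ends at 4:11 PM + 173 min = 7:04 PM.
Kneading ends at 7:04 PM − 379 min = 12:45 PM.

12:45 PM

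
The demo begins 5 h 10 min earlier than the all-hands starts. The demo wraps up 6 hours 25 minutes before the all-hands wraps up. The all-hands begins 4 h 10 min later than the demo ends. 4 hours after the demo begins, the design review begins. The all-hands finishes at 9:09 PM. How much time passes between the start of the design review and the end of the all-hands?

The demo ends at 9:09 PM − 385 min = 2:44 PM.
The all-hands starts at 2:44 PM + 250 min = 6:54 PM.
The demo starts at 6:54 PM − 310 min = 1:44 PM.
The design review starts at 1:44 PM + 240 min = 5:44 PM.
From 5:44 PM to 9:09 PM is 205 minutes.

205 minutes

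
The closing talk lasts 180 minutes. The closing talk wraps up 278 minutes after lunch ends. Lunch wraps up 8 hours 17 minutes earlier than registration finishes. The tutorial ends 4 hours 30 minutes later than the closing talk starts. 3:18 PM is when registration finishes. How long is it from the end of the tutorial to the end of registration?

2 h 9 min

Lunch ends at 3:18 PM − 497 min = 7:01 AM.
The closing talk ends at 7:01 AM + 278 min = 11:39 AM.
The closing talk starts at 11:39 AM − 180 min = 8:39 AM.
The tutorial ends at 8:39 AM + 270 min = 1:09 PM.
From 1:09 PM to 3:18 PM is 2 h 9 min.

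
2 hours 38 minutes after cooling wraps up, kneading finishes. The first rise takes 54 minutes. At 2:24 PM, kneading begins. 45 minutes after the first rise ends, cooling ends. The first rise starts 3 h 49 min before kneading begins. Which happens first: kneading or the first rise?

The first rise starts at 2:24 PM − 229 min = 10:35 AM.
Kneading starts at 2:24 PM and the first rise starts at 10:35 AM, so the first rise is first.

the first rise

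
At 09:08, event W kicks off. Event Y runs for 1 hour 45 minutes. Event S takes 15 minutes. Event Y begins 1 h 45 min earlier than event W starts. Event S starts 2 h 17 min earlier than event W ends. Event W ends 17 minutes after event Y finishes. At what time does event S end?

07:23

Event Y starts at 09:08 − 105 min = 07:23.
Event Y ends at 07:23 + 105 min = 09:08.
Event W ends at 09:08 + 17 min = 09:25.
Event S starts at 09:25 − 137 min = 07:08.
Event S ends at 07:08 + 15 min = 07:23.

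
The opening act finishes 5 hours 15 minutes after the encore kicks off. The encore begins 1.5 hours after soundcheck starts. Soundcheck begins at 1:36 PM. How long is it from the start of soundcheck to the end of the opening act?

6 h 45 min

The encore starts at 1:36 PM + 90 min = 3:06 PM.
The opening act ends at 3:06 PM + 315 min = 8:21 PM.
From 1:36 PM to 8:21 PM is 6 h 45 min.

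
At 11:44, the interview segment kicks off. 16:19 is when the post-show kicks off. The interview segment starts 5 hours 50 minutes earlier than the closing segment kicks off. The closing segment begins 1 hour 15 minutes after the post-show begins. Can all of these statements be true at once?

Yes

The closing segment starts at 16:19 + 75 min = 17:34.
The interview segment starts at 17:34 − 350 min = 11:44.
That matches the stated 11:44, so the schedule is consistent.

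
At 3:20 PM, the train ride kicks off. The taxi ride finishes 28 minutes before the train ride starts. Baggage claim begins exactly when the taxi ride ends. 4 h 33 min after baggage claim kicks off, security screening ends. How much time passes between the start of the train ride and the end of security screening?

The taxi ride ends at 3:20 PM − 28 min = 2:52 PM.
So baggage claim starts at 2:52 PM.
Security screening ends at 2:52 PM + 273 min = 7:25 PM.
From 3:20 PM to 7:25 PM is 245 minutes.

245 minutes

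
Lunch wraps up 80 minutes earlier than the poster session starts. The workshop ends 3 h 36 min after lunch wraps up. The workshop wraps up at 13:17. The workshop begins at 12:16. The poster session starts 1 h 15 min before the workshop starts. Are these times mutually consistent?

Yes

The poster session starts at 12:16 − 75 min = 11:01.
Lunch ends at 11:01 − 80 min = 09:41.
The workshop ends at 09:41 + 216 min = 13:17.
That matches the stated 13:17, so the schedule is consistent.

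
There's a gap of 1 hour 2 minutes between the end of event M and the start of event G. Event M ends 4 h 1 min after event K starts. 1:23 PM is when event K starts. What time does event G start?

Event M ends at 1:23 PM + 241 min = 5:24 PM.
Event G starts at 5:24 PM + 62 min = 6:26 PM.

6:26 PM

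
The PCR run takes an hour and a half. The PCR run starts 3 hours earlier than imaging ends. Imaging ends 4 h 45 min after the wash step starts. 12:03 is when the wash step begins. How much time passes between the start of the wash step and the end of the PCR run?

Imaging ends at 12:03 + 285 min = 16:48.
The PCR run starts at 16:48 − 180 min = 13:48.
The PCR run ends at 13:48 + 90 min = 15:18.
From 12:03 to 15:18 is 3 h 15 min.

3 h 15 min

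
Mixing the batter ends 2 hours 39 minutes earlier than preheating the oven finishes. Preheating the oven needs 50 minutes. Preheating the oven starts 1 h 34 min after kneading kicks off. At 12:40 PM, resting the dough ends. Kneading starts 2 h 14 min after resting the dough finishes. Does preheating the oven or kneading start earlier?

kneading

Kneading starts at 12:40 PM + 134 min = 2:54 PM.
Preheating the oven starts at 2:54 PM + 94 min = 4:28 PM.
Preheating the oven starts at 4:28 PM and kneading starts at 2:54 PM, so kneading is first.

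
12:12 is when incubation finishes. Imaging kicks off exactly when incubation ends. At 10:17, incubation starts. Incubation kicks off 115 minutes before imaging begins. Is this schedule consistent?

Yes

Imaging starts at 12:12.
Incubation starts at 12:12 − 115 min = 10:17.
That matches the stated 10:17, so the schedule is consistent.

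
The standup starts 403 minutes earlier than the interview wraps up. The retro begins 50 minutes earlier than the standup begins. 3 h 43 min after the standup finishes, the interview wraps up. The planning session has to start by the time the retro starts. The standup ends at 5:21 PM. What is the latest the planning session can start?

1:31 PM

The interview ends at 5:21 PM + 223 min = 9:04 PM.
The standup starts at 9:04 PM − 403 min = 2:21 PM.
The retro starts at 2:21 PM − 50 min = 1:31 PM.
The planning session is bounded by the retro, so the latest it can start is 1:31 PM.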